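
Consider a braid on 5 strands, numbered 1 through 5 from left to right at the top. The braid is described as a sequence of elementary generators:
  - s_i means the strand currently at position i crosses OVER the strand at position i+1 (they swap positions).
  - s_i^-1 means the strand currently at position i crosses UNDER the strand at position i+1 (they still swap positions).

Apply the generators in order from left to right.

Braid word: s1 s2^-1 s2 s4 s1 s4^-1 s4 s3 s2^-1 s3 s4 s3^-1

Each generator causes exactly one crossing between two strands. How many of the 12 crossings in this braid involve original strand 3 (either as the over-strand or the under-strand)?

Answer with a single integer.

Answer: 5

Derivation:
Gen 1: crossing 1x2. Involves strand 3? no. Count so far: 0
Gen 2: crossing 1x3. Involves strand 3? yes. Count so far: 1
Gen 3: crossing 3x1. Involves strand 3? yes. Count so far: 2
Gen 4: crossing 4x5. Involves strand 3? no. Count so far: 2
Gen 5: crossing 2x1. Involves strand 3? no. Count so far: 2
Gen 6: crossing 5x4. Involves strand 3? no. Count so far: 2
Gen 7: crossing 4x5. Involves strand 3? no. Count so far: 2
Gen 8: crossing 3x5. Involves strand 3? yes. Count so far: 3
Gen 9: crossing 2x5. Involves strand 3? no. Count so far: 3
Gen 10: crossing 2x3. Involves strand 3? yes. Count so far: 4
Gen 11: crossing 2x4. Involves strand 3? no. Count so far: 4
Gen 12: crossing 3x4. Involves strand 3? yes. Count so far: 5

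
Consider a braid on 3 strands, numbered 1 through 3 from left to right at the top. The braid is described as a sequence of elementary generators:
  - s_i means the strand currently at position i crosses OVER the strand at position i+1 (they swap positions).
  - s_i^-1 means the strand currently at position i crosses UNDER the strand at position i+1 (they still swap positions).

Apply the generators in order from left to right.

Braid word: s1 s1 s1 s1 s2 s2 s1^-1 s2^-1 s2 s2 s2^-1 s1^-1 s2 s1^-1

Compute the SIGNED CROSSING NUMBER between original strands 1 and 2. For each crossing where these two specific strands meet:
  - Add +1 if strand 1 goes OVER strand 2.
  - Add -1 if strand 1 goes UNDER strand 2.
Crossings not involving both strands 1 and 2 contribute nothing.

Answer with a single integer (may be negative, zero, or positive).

Gen 1: 1 over 2. Both 1&2? yes. Contrib: +1. Sum: 1
Gen 2: 2 over 1. Both 1&2? yes. Contrib: -1. Sum: 0
Gen 3: 1 over 2. Both 1&2? yes. Contrib: +1. Sum: 1
Gen 4: 2 over 1. Both 1&2? yes. Contrib: -1. Sum: 0
Gen 5: crossing 2x3. Both 1&2? no. Sum: 0
Gen 6: crossing 3x2. Both 1&2? no. Sum: 0
Gen 7: 1 under 2. Both 1&2? yes. Contrib: -1. Sum: -1
Gen 8: crossing 1x3. Both 1&2? no. Sum: -1
Gen 9: crossing 3x1. Both 1&2? no. Sum: -1
Gen 10: crossing 1x3. Both 1&2? no. Sum: -1
Gen 11: crossing 3x1. Both 1&2? no. Sum: -1
Gen 12: 2 under 1. Both 1&2? yes. Contrib: +1. Sum: 0
Gen 13: crossing 2x3. Both 1&2? no. Sum: 0
Gen 14: crossing 1x3. Both 1&2? no. Sum: 0

Answer: 0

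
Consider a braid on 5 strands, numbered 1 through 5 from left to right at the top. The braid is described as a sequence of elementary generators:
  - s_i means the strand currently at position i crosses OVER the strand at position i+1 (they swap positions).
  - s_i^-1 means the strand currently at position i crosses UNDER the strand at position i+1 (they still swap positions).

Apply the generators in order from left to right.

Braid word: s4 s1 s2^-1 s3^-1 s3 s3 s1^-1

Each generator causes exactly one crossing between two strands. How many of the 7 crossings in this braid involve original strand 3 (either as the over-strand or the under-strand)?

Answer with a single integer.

Gen 1: crossing 4x5. Involves strand 3? no. Count so far: 0
Gen 2: crossing 1x2. Involves strand 3? no. Count so far: 0
Gen 3: crossing 1x3. Involves strand 3? yes. Count so far: 1
Gen 4: crossing 1x5. Involves strand 3? no. Count so far: 1
Gen 5: crossing 5x1. Involves strand 3? no. Count so far: 1
Gen 6: crossing 1x5. Involves strand 3? no. Count so far: 1
Gen 7: crossing 2x3. Involves strand 3? yes. Count so far: 2

Answer: 2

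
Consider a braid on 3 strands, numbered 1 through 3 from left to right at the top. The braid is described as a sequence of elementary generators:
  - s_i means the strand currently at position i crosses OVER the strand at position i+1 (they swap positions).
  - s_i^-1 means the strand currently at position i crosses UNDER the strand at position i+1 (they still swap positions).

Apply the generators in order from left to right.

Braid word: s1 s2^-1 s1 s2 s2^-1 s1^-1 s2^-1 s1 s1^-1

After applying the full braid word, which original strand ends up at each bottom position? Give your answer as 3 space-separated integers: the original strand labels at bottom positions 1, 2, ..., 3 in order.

Answer: 2 1 3

Derivation:
Gen 1 (s1): strand 1 crosses over strand 2. Perm now: [2 1 3]
Gen 2 (s2^-1): strand 1 crosses under strand 3. Perm now: [2 3 1]
Gen 3 (s1): strand 2 crosses over strand 3. Perm now: [3 2 1]
Gen 4 (s2): strand 2 crosses over strand 1. Perm now: [3 1 2]
Gen 5 (s2^-1): strand 1 crosses under strand 2. Perm now: [3 2 1]
Gen 6 (s1^-1): strand 3 crosses under strand 2. Perm now: [2 3 1]
Gen 7 (s2^-1): strand 3 crosses under strand 1. Perm now: [2 1 3]
Gen 8 (s1): strand 2 crosses over strand 1. Perm now: [1 2 3]
Gen 9 (s1^-1): strand 1 crosses under strand 2. Perm now: [2 1 3]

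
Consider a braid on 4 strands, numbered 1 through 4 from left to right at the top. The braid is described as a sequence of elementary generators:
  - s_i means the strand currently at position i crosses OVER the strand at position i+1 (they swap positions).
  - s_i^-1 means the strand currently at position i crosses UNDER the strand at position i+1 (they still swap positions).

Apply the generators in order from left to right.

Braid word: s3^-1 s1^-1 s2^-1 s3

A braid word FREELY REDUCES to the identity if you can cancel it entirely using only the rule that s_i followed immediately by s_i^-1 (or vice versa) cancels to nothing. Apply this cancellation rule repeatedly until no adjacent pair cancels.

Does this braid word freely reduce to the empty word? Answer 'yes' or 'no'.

Answer: no

Derivation:
Gen 1 (s3^-1): push. Stack: [s3^-1]
Gen 2 (s1^-1): push. Stack: [s3^-1 s1^-1]
Gen 3 (s2^-1): push. Stack: [s3^-1 s1^-1 s2^-1]
Gen 4 (s3): push. Stack: [s3^-1 s1^-1 s2^-1 s3]
Reduced word: s3^-1 s1^-1 s2^-1 s3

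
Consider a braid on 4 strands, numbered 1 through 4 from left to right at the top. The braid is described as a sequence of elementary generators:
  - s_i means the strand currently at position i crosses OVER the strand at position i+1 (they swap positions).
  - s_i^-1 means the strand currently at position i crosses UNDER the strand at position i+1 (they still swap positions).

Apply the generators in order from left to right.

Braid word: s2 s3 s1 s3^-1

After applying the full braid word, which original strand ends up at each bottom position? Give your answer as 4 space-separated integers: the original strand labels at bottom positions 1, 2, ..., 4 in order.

Gen 1 (s2): strand 2 crosses over strand 3. Perm now: [1 3 2 4]
Gen 2 (s3): strand 2 crosses over strand 4. Perm now: [1 3 4 2]
Gen 3 (s1): strand 1 crosses over strand 3. Perm now: [3 1 4 2]
Gen 4 (s3^-1): strand 4 crosses under strand 2. Perm now: [3 1 2 4]

Answer: 3 1 2 4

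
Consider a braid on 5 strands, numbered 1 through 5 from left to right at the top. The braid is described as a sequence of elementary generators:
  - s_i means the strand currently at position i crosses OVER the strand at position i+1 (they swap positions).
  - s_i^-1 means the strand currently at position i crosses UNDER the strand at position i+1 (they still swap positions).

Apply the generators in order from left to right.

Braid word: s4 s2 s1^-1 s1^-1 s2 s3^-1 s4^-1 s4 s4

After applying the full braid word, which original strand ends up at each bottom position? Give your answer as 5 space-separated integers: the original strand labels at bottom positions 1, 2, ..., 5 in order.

Gen 1 (s4): strand 4 crosses over strand 5. Perm now: [1 2 3 5 4]
Gen 2 (s2): strand 2 crosses over strand 3. Perm now: [1 3 2 5 4]
Gen 3 (s1^-1): strand 1 crosses under strand 3. Perm now: [3 1 2 5 4]
Gen 4 (s1^-1): strand 3 crosses under strand 1. Perm now: [1 3 2 5 4]
Gen 5 (s2): strand 3 crosses over strand 2. Perm now: [1 2 3 5 4]
Gen 6 (s3^-1): strand 3 crosses under strand 5. Perm now: [1 2 5 3 4]
Gen 7 (s4^-1): strand 3 crosses under strand 4. Perm now: [1 2 5 4 3]
Gen 8 (s4): strand 4 crosses over strand 3. Perm now: [1 2 5 3 4]
Gen 9 (s4): strand 3 crosses over strand 4. Perm now: [1 2 5 4 3]

Answer: 1 2 5 4 3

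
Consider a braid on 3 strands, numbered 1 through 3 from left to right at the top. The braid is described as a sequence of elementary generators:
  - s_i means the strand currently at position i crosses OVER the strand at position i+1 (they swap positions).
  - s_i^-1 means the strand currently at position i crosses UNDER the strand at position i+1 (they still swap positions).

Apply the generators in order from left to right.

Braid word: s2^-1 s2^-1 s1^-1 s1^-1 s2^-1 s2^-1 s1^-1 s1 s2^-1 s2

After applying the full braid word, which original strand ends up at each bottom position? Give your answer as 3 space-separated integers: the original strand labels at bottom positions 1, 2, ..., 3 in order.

Gen 1 (s2^-1): strand 2 crosses under strand 3. Perm now: [1 3 2]
Gen 2 (s2^-1): strand 3 crosses under strand 2. Perm now: [1 2 3]
Gen 3 (s1^-1): strand 1 crosses under strand 2. Perm now: [2 1 3]
Gen 4 (s1^-1): strand 2 crosses under strand 1. Perm now: [1 2 3]
Gen 5 (s2^-1): strand 2 crosses under strand 3. Perm now: [1 3 2]
Gen 6 (s2^-1): strand 3 crosses under strand 2. Perm now: [1 2 3]
Gen 7 (s1^-1): strand 1 crosses under strand 2. Perm now: [2 1 3]
Gen 8 (s1): strand 2 crosses over strand 1. Perm now: [1 2 3]
Gen 9 (s2^-1): strand 2 crosses under strand 3. Perm now: [1 3 2]
Gen 10 (s2): strand 3 crosses over strand 2. Perm now: [1 2 3]

Answer: 1 2 3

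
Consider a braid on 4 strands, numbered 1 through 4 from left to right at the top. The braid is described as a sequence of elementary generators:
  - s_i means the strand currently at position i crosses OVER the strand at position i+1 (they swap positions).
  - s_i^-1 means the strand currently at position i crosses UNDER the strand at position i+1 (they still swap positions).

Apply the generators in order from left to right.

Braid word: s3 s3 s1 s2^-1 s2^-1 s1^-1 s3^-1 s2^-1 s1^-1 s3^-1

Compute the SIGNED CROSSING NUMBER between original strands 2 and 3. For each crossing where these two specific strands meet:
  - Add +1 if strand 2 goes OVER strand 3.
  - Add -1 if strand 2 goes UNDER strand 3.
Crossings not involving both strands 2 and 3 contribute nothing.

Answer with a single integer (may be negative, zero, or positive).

Answer: -1

Derivation:
Gen 1: crossing 3x4. Both 2&3? no. Sum: 0
Gen 2: crossing 4x3. Both 2&3? no. Sum: 0
Gen 3: crossing 1x2. Both 2&3? no. Sum: 0
Gen 4: crossing 1x3. Both 2&3? no. Sum: 0
Gen 5: crossing 3x1. Both 2&3? no. Sum: 0
Gen 6: crossing 2x1. Both 2&3? no. Sum: 0
Gen 7: crossing 3x4. Both 2&3? no. Sum: 0
Gen 8: crossing 2x4. Both 2&3? no. Sum: 0
Gen 9: crossing 1x4. Both 2&3? no. Sum: 0
Gen 10: 2 under 3. Both 2&3? yes. Contrib: -1. Sum: -1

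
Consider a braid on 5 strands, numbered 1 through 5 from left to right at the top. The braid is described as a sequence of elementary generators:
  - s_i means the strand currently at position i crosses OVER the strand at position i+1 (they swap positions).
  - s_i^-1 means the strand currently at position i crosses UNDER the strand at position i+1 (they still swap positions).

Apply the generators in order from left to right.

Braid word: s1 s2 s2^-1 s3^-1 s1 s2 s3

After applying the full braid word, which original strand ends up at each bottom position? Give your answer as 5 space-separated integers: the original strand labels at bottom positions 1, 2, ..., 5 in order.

Gen 1 (s1): strand 1 crosses over strand 2. Perm now: [2 1 3 4 5]
Gen 2 (s2): strand 1 crosses over strand 3. Perm now: [2 3 1 4 5]
Gen 3 (s2^-1): strand 3 crosses under strand 1. Perm now: [2 1 3 4 5]
Gen 4 (s3^-1): strand 3 crosses under strand 4. Perm now: [2 1 4 3 5]
Gen 5 (s1): strand 2 crosses over strand 1. Perm now: [1 2 4 3 5]
Gen 6 (s2): strand 2 crosses over strand 4. Perm now: [1 4 2 3 5]
Gen 7 (s3): strand 2 crosses over strand 3. Perm now: [1 4 3 2 5]

Answer: 1 4 3 2 5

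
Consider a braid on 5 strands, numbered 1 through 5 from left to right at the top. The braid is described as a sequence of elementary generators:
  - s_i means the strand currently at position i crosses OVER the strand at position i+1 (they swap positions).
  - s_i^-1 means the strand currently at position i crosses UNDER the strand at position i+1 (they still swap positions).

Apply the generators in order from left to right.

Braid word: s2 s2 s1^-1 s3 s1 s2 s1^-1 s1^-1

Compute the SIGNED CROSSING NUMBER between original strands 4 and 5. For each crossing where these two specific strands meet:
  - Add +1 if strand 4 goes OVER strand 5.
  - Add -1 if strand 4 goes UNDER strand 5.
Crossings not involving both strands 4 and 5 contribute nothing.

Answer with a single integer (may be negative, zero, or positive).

Gen 1: crossing 2x3. Both 4&5? no. Sum: 0
Gen 2: crossing 3x2. Both 4&5? no. Sum: 0
Gen 3: crossing 1x2. Both 4&5? no. Sum: 0
Gen 4: crossing 3x4. Both 4&5? no. Sum: 0
Gen 5: crossing 2x1. Both 4&5? no. Sum: 0
Gen 6: crossing 2x4. Both 4&5? no. Sum: 0
Gen 7: crossing 1x4. Both 4&5? no. Sum: 0
Gen 8: crossing 4x1. Both 4&5? no. Sum: 0

Answer: 0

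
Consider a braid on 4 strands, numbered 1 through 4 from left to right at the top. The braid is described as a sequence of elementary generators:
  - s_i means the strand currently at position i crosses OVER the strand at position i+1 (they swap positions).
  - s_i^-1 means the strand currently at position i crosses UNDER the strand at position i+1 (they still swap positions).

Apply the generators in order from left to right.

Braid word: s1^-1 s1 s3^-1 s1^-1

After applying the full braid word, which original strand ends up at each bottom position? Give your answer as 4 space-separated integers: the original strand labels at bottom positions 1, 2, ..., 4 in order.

Gen 1 (s1^-1): strand 1 crosses under strand 2. Perm now: [2 1 3 4]
Gen 2 (s1): strand 2 crosses over strand 1. Perm now: [1 2 3 4]
Gen 3 (s3^-1): strand 3 crosses under strand 4. Perm now: [1 2 4 3]
Gen 4 (s1^-1): strand 1 crosses under strand 2. Perm now: [2 1 4 3]

Answer: 2 1 4 3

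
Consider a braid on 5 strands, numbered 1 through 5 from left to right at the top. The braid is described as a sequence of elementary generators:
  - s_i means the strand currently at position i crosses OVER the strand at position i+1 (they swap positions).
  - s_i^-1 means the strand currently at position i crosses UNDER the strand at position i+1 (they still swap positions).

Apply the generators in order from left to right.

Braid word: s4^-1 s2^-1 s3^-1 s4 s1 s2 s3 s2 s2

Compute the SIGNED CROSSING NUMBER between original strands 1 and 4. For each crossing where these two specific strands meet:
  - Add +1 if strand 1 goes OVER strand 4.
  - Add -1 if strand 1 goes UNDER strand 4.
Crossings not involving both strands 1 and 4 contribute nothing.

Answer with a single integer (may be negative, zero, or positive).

Gen 1: crossing 4x5. Both 1&4? no. Sum: 0
Gen 2: crossing 2x3. Both 1&4? no. Sum: 0
Gen 3: crossing 2x5. Both 1&4? no. Sum: 0
Gen 4: crossing 2x4. Both 1&4? no. Sum: 0
Gen 5: crossing 1x3. Both 1&4? no. Sum: 0
Gen 6: crossing 1x5. Both 1&4? no. Sum: 0
Gen 7: 1 over 4. Both 1&4? yes. Contrib: +1. Sum: 1
Gen 8: crossing 5x4. Both 1&4? no. Sum: 1
Gen 9: crossing 4x5. Both 1&4? no. Sum: 1

Answer: 1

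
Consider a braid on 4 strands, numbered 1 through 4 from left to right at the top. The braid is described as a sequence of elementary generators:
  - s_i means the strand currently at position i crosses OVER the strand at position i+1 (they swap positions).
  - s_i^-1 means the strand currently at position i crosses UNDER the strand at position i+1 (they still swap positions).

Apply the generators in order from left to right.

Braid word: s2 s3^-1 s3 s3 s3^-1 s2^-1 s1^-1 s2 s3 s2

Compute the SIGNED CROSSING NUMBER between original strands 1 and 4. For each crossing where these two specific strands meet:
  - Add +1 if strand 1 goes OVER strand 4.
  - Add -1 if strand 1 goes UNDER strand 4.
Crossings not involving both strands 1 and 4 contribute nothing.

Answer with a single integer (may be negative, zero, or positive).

Answer: 1

Derivation:
Gen 1: crossing 2x3. Both 1&4? no. Sum: 0
Gen 2: crossing 2x4. Both 1&4? no. Sum: 0
Gen 3: crossing 4x2. Both 1&4? no. Sum: 0
Gen 4: crossing 2x4. Both 1&4? no. Sum: 0
Gen 5: crossing 4x2. Both 1&4? no. Sum: 0
Gen 6: crossing 3x2. Both 1&4? no. Sum: 0
Gen 7: crossing 1x2. Both 1&4? no. Sum: 0
Gen 8: crossing 1x3. Both 1&4? no. Sum: 0
Gen 9: 1 over 4. Both 1&4? yes. Contrib: +1. Sum: 1
Gen 10: crossing 3x4. Both 1&4? no. Sum: 1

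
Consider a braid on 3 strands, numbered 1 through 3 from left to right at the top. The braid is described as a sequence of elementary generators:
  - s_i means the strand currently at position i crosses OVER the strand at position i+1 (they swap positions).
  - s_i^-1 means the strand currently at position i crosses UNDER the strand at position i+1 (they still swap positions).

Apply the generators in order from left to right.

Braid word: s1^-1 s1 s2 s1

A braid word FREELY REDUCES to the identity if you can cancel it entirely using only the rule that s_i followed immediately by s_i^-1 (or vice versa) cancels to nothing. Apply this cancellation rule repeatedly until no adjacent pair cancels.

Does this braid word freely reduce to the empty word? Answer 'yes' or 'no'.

Answer: no

Derivation:
Gen 1 (s1^-1): push. Stack: [s1^-1]
Gen 2 (s1): cancels prior s1^-1. Stack: []
Gen 3 (s2): push. Stack: [s2]
Gen 4 (s1): push. Stack: [s2 s1]
Reduced word: s2 s1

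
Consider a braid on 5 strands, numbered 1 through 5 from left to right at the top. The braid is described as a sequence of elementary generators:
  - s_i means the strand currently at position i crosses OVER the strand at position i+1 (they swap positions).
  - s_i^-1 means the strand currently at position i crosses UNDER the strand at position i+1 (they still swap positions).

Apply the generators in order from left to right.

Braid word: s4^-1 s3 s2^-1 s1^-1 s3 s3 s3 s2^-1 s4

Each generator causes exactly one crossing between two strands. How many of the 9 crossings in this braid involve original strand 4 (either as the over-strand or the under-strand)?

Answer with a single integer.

Gen 1: crossing 4x5. Involves strand 4? yes. Count so far: 1
Gen 2: crossing 3x5. Involves strand 4? no. Count so far: 1
Gen 3: crossing 2x5. Involves strand 4? no. Count so far: 1
Gen 4: crossing 1x5. Involves strand 4? no. Count so far: 1
Gen 5: crossing 2x3. Involves strand 4? no. Count so far: 1
Gen 6: crossing 3x2. Involves strand 4? no. Count so far: 1
Gen 7: crossing 2x3. Involves strand 4? no. Count so far: 1
Gen 8: crossing 1x3. Involves strand 4? no. Count so far: 1
Gen 9: crossing 2x4. Involves strand 4? yes. Count so far: 2

Answer: 2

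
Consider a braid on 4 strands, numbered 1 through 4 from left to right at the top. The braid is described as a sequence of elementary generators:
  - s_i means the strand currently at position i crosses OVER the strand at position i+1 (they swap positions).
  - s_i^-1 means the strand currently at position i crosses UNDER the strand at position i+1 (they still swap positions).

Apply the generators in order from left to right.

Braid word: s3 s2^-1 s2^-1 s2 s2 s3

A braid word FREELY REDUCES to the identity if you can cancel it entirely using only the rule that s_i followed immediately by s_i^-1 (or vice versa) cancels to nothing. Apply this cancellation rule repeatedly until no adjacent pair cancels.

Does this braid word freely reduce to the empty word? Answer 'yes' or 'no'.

Gen 1 (s3): push. Stack: [s3]
Gen 2 (s2^-1): push. Stack: [s3 s2^-1]
Gen 3 (s2^-1): push. Stack: [s3 s2^-1 s2^-1]
Gen 4 (s2): cancels prior s2^-1. Stack: [s3 s2^-1]
Gen 5 (s2): cancels prior s2^-1. Stack: [s3]
Gen 6 (s3): push. Stack: [s3 s3]
Reduced word: s3 s3

Answer: no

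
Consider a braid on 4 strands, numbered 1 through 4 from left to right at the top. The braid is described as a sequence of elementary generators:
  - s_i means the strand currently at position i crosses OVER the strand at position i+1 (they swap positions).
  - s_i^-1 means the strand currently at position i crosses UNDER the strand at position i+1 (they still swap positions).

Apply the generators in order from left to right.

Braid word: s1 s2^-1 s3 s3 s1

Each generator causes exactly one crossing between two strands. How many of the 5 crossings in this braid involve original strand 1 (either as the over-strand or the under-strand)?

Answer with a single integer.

Answer: 4

Derivation:
Gen 1: crossing 1x2. Involves strand 1? yes. Count so far: 1
Gen 2: crossing 1x3. Involves strand 1? yes. Count so far: 2
Gen 3: crossing 1x4. Involves strand 1? yes. Count so far: 3
Gen 4: crossing 4x1. Involves strand 1? yes. Count so far: 4
Gen 5: crossing 2x3. Involves strand 1? no. Count so far: 4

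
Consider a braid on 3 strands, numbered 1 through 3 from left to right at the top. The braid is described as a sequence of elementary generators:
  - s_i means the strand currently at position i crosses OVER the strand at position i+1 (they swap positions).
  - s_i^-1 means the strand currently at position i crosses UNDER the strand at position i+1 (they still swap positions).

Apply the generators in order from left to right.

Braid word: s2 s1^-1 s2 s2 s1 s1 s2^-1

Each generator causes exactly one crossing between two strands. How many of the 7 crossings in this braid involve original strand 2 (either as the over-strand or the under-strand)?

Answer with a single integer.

Gen 1: crossing 2x3. Involves strand 2? yes. Count so far: 1
Gen 2: crossing 1x3. Involves strand 2? no. Count so far: 1
Gen 3: crossing 1x2. Involves strand 2? yes. Count so far: 2
Gen 4: crossing 2x1. Involves strand 2? yes. Count so far: 3
Gen 5: crossing 3x1. Involves strand 2? no. Count so far: 3
Gen 6: crossing 1x3. Involves strand 2? no. Count so far: 3
Gen 7: crossing 1x2. Involves strand 2? yes. Count so far: 4

Answer: 4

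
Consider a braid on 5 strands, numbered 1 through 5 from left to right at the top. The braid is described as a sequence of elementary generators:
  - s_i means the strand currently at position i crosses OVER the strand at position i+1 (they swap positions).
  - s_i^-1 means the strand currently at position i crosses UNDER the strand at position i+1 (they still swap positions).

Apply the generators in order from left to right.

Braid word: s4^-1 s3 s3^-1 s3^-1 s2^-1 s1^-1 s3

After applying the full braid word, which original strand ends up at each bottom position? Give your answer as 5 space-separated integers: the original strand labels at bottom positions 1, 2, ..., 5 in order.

Answer: 5 1 3 2 4

Derivation:
Gen 1 (s4^-1): strand 4 crosses under strand 5. Perm now: [1 2 3 5 4]
Gen 2 (s3): strand 3 crosses over strand 5. Perm now: [1 2 5 3 4]
Gen 3 (s3^-1): strand 5 crosses under strand 3. Perm now: [1 2 3 5 4]
Gen 4 (s3^-1): strand 3 crosses under strand 5. Perm now: [1 2 5 3 4]
Gen 5 (s2^-1): strand 2 crosses under strand 5. Perm now: [1 5 2 3 4]
Gen 6 (s1^-1): strand 1 crosses under strand 5. Perm now: [5 1 2 3 4]
Gen 7 (s3): strand 2 crosses over strand 3. Perm now: [5 1 3 2 4]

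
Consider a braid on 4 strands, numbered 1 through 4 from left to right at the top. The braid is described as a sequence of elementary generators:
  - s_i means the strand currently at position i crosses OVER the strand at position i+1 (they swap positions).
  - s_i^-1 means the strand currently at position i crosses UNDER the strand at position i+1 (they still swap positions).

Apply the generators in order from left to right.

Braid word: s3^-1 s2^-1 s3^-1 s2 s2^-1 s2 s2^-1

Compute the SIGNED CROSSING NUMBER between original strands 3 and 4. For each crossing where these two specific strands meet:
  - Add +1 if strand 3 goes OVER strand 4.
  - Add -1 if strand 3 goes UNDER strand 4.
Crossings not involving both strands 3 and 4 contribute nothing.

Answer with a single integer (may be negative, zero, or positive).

Answer: -5

Derivation:
Gen 1: 3 under 4. Both 3&4? yes. Contrib: -1. Sum: -1
Gen 2: crossing 2x4. Both 3&4? no. Sum: -1
Gen 3: crossing 2x3. Both 3&4? no. Sum: -1
Gen 4: 4 over 3. Both 3&4? yes. Contrib: -1. Sum: -2
Gen 5: 3 under 4. Both 3&4? yes. Contrib: -1. Sum: -3
Gen 6: 4 over 3. Both 3&4? yes. Contrib: -1. Sum: -4
Gen 7: 3 under 4. Both 3&4? yes. Contrib: -1. Sum: -5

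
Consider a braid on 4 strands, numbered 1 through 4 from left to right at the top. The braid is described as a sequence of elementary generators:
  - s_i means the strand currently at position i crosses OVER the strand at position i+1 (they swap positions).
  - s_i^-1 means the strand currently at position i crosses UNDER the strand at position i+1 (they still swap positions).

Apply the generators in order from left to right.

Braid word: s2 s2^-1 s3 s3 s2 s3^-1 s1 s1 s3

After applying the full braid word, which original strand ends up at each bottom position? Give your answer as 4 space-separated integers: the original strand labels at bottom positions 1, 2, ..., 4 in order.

Answer: 1 3 2 4

Derivation:
Gen 1 (s2): strand 2 crosses over strand 3. Perm now: [1 3 2 4]
Gen 2 (s2^-1): strand 3 crosses under strand 2. Perm now: [1 2 3 4]
Gen 3 (s3): strand 3 crosses over strand 4. Perm now: [1 2 4 3]
Gen 4 (s3): strand 4 crosses over strand 3. Perm now: [1 2 3 4]
Gen 5 (s2): strand 2 crosses over strand 3. Perm now: [1 3 2 4]
Gen 6 (s3^-1): strand 2 crosses under strand 4. Perm now: [1 3 4 2]
Gen 7 (s1): strand 1 crosses over strand 3. Perm now: [3 1 4 2]
Gen 8 (s1): strand 3 crosses over strand 1. Perm now: [1 3 4 2]
Gen 9 (s3): strand 4 crosses over strand 2. Perm now: [1 3 2 4]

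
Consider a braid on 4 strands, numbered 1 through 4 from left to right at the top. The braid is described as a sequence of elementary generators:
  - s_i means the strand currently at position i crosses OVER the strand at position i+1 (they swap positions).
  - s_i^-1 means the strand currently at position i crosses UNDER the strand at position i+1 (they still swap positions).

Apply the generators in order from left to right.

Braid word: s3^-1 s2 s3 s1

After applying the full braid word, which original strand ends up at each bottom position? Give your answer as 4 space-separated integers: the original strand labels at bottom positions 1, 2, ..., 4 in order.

Gen 1 (s3^-1): strand 3 crosses under strand 4. Perm now: [1 2 4 3]
Gen 2 (s2): strand 2 crosses over strand 4. Perm now: [1 4 2 3]
Gen 3 (s3): strand 2 crosses over strand 3. Perm now: [1 4 3 2]
Gen 4 (s1): strand 1 crosses over strand 4. Perm now: [4 1 3 2]

Answer: 4 1 3 2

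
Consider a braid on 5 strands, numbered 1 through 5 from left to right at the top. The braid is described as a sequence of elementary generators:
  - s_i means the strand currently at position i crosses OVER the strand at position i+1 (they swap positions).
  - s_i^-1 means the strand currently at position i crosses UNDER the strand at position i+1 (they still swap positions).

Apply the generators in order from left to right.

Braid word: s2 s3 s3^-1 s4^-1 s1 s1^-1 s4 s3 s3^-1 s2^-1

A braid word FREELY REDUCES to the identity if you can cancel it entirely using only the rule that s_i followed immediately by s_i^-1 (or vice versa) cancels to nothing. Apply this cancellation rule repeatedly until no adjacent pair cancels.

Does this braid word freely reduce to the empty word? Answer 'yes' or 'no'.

Answer: yes

Derivation:
Gen 1 (s2): push. Stack: [s2]
Gen 2 (s3): push. Stack: [s2 s3]
Gen 3 (s3^-1): cancels prior s3. Stack: [s2]
Gen 4 (s4^-1): push. Stack: [s2 s4^-1]
Gen 5 (s1): push. Stack: [s2 s4^-1 s1]
Gen 6 (s1^-1): cancels prior s1. Stack: [s2 s4^-1]
Gen 7 (s4): cancels prior s4^-1. Stack: [s2]
Gen 8 (s3): push. Stack: [s2 s3]
Gen 9 (s3^-1): cancels prior s3. Stack: [s2]
Gen 10 (s2^-1): cancels prior s2. Stack: []
Reduced word: (empty)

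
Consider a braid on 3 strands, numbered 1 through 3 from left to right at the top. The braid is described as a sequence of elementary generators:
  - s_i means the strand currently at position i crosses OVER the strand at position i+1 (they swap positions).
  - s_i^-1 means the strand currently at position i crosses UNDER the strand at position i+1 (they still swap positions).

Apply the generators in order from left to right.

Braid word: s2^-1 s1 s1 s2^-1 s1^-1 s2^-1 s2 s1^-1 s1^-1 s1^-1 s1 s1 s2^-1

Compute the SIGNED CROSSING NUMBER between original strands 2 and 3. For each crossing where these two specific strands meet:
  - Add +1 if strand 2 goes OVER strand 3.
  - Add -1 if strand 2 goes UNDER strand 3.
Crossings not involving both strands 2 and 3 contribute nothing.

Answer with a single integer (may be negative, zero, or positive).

Gen 1: 2 under 3. Both 2&3? yes. Contrib: -1. Sum: -1
Gen 2: crossing 1x3. Both 2&3? no. Sum: -1
Gen 3: crossing 3x1. Both 2&3? no. Sum: -1
Gen 4: 3 under 2. Both 2&3? yes. Contrib: +1. Sum: 0
Gen 5: crossing 1x2. Both 2&3? no. Sum: 0
Gen 6: crossing 1x3. Both 2&3? no. Sum: 0
Gen 7: crossing 3x1. Both 2&3? no. Sum: 0
Gen 8: crossing 2x1. Both 2&3? no. Sum: 0
Gen 9: crossing 1x2. Both 2&3? no. Sum: 0
Gen 10: crossing 2x1. Both 2&3? no. Sum: 0
Gen 11: crossing 1x2. Both 2&3? no. Sum: 0
Gen 12: crossing 2x1. Both 2&3? no. Sum: 0
Gen 13: 2 under 3. Both 2&3? yes. Contrib: -1. Sum: -1

Answer: -1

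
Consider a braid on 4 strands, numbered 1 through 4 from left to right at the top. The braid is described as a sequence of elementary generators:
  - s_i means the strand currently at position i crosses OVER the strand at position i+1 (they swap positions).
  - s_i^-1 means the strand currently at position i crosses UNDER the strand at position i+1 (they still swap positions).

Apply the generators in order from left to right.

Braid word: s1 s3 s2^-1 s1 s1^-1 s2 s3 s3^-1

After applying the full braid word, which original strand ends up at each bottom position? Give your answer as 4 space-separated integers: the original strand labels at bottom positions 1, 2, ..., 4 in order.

Gen 1 (s1): strand 1 crosses over strand 2. Perm now: [2 1 3 4]
Gen 2 (s3): strand 3 crosses over strand 4. Perm now: [2 1 4 3]
Gen 3 (s2^-1): strand 1 crosses under strand 4. Perm now: [2 4 1 3]
Gen 4 (s1): strand 2 crosses over strand 4. Perm now: [4 2 1 3]
Gen 5 (s1^-1): strand 4 crosses under strand 2. Perm now: [2 4 1 3]
Gen 6 (s2): strand 4 crosses over strand 1. Perm now: [2 1 4 3]
Gen 7 (s3): strand 4 crosses over strand 3. Perm now: [2 1 3 4]
Gen 8 (s3^-1): strand 3 crosses under strand 4. Perm now: [2 1 4 3]

Answer: 2 1 4 3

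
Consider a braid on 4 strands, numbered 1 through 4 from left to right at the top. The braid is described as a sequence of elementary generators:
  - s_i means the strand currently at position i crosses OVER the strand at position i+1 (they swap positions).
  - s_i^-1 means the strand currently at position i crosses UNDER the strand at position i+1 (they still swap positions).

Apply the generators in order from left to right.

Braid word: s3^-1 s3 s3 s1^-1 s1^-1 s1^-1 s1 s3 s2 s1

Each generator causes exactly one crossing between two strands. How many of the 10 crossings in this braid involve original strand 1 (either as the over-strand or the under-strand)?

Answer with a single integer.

Answer: 5

Derivation:
Gen 1: crossing 3x4. Involves strand 1? no. Count so far: 0
Gen 2: crossing 4x3. Involves strand 1? no. Count so far: 0
Gen 3: crossing 3x4. Involves strand 1? no. Count so far: 0
Gen 4: crossing 1x2. Involves strand 1? yes. Count so far: 1
Gen 5: crossing 2x1. Involves strand 1? yes. Count so far: 2
Gen 6: crossing 1x2. Involves strand 1? yes. Count so far: 3
Gen 7: crossing 2x1. Involves strand 1? yes. Count so far: 4
Gen 8: crossing 4x3. Involves strand 1? no. Count so far: 4
Gen 9: crossing 2x3. Involves strand 1? no. Count so far: 4
Gen 10: crossing 1x3. Involves strand 1? yes. Count so far: 5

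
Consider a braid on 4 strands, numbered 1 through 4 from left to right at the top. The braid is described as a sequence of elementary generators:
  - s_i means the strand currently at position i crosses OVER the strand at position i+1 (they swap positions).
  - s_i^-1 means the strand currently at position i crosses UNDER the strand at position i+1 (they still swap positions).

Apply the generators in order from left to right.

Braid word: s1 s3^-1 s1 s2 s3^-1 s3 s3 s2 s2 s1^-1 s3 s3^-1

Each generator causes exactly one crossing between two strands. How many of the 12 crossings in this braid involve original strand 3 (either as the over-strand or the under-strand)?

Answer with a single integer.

Answer: 8

Derivation:
Gen 1: crossing 1x2. Involves strand 3? no. Count so far: 0
Gen 2: crossing 3x4. Involves strand 3? yes. Count so far: 1
Gen 3: crossing 2x1. Involves strand 3? no. Count so far: 1
Gen 4: crossing 2x4. Involves strand 3? no. Count so far: 1
Gen 5: crossing 2x3. Involves strand 3? yes. Count so far: 2
Gen 6: crossing 3x2. Involves strand 3? yes. Count so far: 3
Gen 7: crossing 2x3. Involves strand 3? yes. Count so far: 4
Gen 8: crossing 4x3. Involves strand 3? yes. Count so far: 5
Gen 9: crossing 3x4. Involves strand 3? yes. Count so far: 6
Gen 10: crossing 1x4. Involves strand 3? no. Count so far: 6
Gen 11: crossing 3x2. Involves strand 3? yes. Count so far: 7
Gen 12: crossing 2x3. Involves strand 3? yes. Count so far: 8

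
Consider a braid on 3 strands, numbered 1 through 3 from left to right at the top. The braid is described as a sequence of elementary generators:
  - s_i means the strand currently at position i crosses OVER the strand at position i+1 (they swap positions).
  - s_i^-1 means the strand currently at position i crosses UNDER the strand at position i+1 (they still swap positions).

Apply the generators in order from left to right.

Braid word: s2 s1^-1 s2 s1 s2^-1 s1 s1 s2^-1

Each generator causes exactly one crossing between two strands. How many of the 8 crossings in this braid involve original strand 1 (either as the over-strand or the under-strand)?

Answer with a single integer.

Answer: 6

Derivation:
Gen 1: crossing 2x3. Involves strand 1? no. Count so far: 0
Gen 2: crossing 1x3. Involves strand 1? yes. Count so far: 1
Gen 3: crossing 1x2. Involves strand 1? yes. Count so far: 2
Gen 4: crossing 3x2. Involves strand 1? no. Count so far: 2
Gen 5: crossing 3x1. Involves strand 1? yes. Count so far: 3
Gen 6: crossing 2x1. Involves strand 1? yes. Count so far: 4
Gen 7: crossing 1x2. Involves strand 1? yes. Count so far: 5
Gen 8: crossing 1x3. Involves strand 1? yes. Count so far: 6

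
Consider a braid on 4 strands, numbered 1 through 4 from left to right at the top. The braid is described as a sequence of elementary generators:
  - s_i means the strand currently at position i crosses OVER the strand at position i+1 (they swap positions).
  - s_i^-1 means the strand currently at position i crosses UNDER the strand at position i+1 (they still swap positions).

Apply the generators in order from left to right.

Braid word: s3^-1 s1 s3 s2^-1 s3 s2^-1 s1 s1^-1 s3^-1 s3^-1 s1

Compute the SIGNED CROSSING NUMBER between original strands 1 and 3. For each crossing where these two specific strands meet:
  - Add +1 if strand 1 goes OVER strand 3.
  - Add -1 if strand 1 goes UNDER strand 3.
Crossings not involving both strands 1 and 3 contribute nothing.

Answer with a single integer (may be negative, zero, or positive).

Answer: -1

Derivation:
Gen 1: crossing 3x4. Both 1&3? no. Sum: 0
Gen 2: crossing 1x2. Both 1&3? no. Sum: 0
Gen 3: crossing 4x3. Both 1&3? no. Sum: 0
Gen 4: 1 under 3. Both 1&3? yes. Contrib: -1. Sum: -1
Gen 5: crossing 1x4. Both 1&3? no. Sum: -1
Gen 6: crossing 3x4. Both 1&3? no. Sum: -1
Gen 7: crossing 2x4. Both 1&3? no. Sum: -1
Gen 8: crossing 4x2. Both 1&3? no. Sum: -1
Gen 9: 3 under 1. Both 1&3? yes. Contrib: +1. Sum: 0
Gen 10: 1 under 3. Both 1&3? yes. Contrib: -1. Sum: -1
Gen 11: crossing 2x4. Both 1&3? no. Sum: -1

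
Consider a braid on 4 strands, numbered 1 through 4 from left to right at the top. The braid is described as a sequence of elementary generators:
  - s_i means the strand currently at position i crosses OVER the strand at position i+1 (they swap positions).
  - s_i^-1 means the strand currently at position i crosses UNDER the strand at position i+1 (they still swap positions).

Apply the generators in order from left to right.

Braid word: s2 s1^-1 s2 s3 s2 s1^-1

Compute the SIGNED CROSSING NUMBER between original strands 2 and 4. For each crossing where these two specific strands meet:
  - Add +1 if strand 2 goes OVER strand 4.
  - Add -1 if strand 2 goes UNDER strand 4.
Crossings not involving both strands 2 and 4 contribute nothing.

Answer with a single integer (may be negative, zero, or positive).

Gen 1: crossing 2x3. Both 2&4? no. Sum: 0
Gen 2: crossing 1x3. Both 2&4? no. Sum: 0
Gen 3: crossing 1x2. Both 2&4? no. Sum: 0
Gen 4: crossing 1x4. Both 2&4? no. Sum: 0
Gen 5: 2 over 4. Both 2&4? yes. Contrib: +1. Sum: 1
Gen 6: crossing 3x4. Both 2&4? no. Sum: 1

Answer: 1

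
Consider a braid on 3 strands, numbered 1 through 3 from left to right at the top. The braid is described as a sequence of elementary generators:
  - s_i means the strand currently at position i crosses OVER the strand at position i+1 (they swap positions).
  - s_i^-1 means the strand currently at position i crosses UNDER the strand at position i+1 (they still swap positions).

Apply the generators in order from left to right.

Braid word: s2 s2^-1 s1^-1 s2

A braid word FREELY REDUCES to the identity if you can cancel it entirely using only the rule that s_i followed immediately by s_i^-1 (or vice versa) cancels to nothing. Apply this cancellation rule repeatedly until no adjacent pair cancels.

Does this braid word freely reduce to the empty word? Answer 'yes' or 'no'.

Gen 1 (s2): push. Stack: [s2]
Gen 2 (s2^-1): cancels prior s2. Stack: []
Gen 3 (s1^-1): push. Stack: [s1^-1]
Gen 4 (s2): push. Stack: [s1^-1 s2]
Reduced word: s1^-1 s2

Answer: no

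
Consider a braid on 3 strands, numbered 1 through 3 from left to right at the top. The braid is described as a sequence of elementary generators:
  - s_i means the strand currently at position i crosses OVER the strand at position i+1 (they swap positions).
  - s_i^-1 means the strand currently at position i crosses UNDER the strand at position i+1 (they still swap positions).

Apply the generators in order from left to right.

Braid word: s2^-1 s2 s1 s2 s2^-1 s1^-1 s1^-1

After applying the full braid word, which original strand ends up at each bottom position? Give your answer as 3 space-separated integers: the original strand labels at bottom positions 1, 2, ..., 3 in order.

Gen 1 (s2^-1): strand 2 crosses under strand 3. Perm now: [1 3 2]
Gen 2 (s2): strand 3 crosses over strand 2. Perm now: [1 2 3]
Gen 3 (s1): strand 1 crosses over strand 2. Perm now: [2 1 3]
Gen 4 (s2): strand 1 crosses over strand 3. Perm now: [2 3 1]
Gen 5 (s2^-1): strand 3 crosses under strand 1. Perm now: [2 1 3]
Gen 6 (s1^-1): strand 2 crosses under strand 1. Perm now: [1 2 3]
Gen 7 (s1^-1): strand 1 crosses under strand 2. Perm now: [2 1 3]

Answer: 2 1 3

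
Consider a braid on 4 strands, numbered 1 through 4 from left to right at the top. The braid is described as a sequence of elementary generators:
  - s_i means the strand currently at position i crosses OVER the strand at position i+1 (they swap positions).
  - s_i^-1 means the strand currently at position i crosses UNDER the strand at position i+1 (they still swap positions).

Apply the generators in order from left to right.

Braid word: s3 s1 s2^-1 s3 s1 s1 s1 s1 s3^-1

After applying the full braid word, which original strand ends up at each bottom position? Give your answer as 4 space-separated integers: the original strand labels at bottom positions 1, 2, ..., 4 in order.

Answer: 2 4 1 3

Derivation:
Gen 1 (s3): strand 3 crosses over strand 4. Perm now: [1 2 4 3]
Gen 2 (s1): strand 1 crosses over strand 2. Perm now: [2 1 4 3]
Gen 3 (s2^-1): strand 1 crosses under strand 4. Perm now: [2 4 1 3]
Gen 4 (s3): strand 1 crosses over strand 3. Perm now: [2 4 3 1]
Gen 5 (s1): strand 2 crosses over strand 4. Perm now: [4 2 3 1]
Gen 6 (s1): strand 4 crosses over strand 2. Perm now: [2 4 3 1]
Gen 7 (s1): strand 2 crosses over strand 4. Perm now: [4 2 3 1]
Gen 8 (s1): strand 4 crosses over strand 2. Perm now: [2 4 3 1]
Gen 9 (s3^-1): strand 3 crosses under strand 1. Perm now: [2 4 1 3]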